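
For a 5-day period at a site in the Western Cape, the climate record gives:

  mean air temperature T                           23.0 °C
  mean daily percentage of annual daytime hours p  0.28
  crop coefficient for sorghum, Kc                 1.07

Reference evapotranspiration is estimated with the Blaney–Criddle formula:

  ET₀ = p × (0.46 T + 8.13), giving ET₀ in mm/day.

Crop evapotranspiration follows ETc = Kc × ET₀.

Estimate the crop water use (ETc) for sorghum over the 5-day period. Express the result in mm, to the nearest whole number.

28 mm

ET₀ = 0.28 × (0.46 × 23.0 + 8.13) = 0.28 × 18.710 = 5.2388 mm/d
ETc = Kc × ET₀ = 1.07 × 5.2388 = 5.6055 mm/d
Over 5 days: 5.6055 × 5 = 28.028 mm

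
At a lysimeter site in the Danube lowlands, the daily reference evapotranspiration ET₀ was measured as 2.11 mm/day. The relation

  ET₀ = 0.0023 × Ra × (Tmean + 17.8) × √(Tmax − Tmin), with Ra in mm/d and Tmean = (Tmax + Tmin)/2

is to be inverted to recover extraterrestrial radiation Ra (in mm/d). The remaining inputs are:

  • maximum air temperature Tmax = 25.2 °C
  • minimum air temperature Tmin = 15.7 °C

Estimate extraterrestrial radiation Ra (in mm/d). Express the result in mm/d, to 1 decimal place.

Tmean = 20.45 °C; √ΔT = 3.0822
Ra = ET₀ / [0.0023 × (Tmean+17.8) × √ΔT] = 2.11 / (0.0023 × 38.25 × 3.0822) = 7.781 mm/d

7.8 mm/d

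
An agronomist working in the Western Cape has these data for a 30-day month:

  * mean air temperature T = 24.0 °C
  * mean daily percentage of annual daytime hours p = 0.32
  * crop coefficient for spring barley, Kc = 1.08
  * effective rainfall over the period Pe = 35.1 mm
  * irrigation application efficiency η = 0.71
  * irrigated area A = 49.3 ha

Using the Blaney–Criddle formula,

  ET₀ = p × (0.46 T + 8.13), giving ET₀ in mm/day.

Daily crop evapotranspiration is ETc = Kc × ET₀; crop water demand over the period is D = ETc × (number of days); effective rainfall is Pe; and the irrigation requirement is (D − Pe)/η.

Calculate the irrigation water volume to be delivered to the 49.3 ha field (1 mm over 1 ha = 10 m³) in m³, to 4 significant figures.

ET₀ = 0.32 × (0.46 × 24.0 + 8.13) = 0.32 × 19.170 = 6.1344 mm/d
ETc = Kc × ET₀ = 1.08 × 6.1344 = 6.6252 mm/d
Crop demand D = ETc × 30 d = 6.6252 × 30 = 198.756 mm
D − Pe = 198.756 − 35.1 = 163.656 mm
Gross irrigation = 163.656 / 0.71 = 230.501 mm
Volume = 230.501 mm × 49.3 ha × 10 = 113637.0 m³

113600 m³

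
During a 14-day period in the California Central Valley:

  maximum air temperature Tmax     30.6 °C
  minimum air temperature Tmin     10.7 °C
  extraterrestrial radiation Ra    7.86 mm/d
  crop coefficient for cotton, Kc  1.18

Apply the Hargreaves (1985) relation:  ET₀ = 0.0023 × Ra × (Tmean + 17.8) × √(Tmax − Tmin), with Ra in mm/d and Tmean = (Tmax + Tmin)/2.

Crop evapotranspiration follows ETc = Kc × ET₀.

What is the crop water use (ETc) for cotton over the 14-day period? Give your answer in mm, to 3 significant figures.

Tmean = (30.6 + 10.7)/2 = 20.65 °C
ET₀ = 0.0023 × 7.86 × (20.65 + 17.8) × √19.9 = 0.0023 × 7.86 × 38.45 × 4.4609 = 3.1008 mm/d
ETc = Kc × ET₀ = 1.18 × 3.1008 = 3.6589 mm/d
Over 14 days: 3.6589 × 14 = 51.225 mm

51.2 mm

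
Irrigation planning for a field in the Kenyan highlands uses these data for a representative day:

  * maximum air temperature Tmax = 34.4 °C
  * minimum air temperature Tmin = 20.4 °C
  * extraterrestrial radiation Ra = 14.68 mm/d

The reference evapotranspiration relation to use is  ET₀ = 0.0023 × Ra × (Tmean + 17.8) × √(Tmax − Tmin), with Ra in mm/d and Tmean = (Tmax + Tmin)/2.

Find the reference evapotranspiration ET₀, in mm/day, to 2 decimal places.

Tmean = (34.4 + 20.4)/2 = 27.40 °C
ET₀ = 0.0023 × 14.68 × (27.40 + 17.8) × √14.0 = 0.0023 × 14.68 × 45.20 × 3.7417 = 5.7103 mm/d

5.71 mm/day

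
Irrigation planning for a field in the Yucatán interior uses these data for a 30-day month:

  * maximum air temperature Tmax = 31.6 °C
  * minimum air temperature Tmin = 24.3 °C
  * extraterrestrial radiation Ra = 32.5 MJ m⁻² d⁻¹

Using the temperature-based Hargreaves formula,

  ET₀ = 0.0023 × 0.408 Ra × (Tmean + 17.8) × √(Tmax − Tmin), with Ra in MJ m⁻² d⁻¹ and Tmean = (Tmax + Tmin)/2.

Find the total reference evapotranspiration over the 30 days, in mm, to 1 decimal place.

113.1 mm

Tmean = (31.6 + 24.3)/2 = 27.95 °C
0.408 Ra = 0.408 × 32.5 = 13.2600 mm/d equivalent
ET₀ = 0.0023 × 13.2600 × (27.95 + 17.8) × √7.3 = 0.0023 × 13.2600 × 45.75 × 2.7019 = 3.7699 mm/d
Over 30 days: 3.7699 × 30 = 113.097 mm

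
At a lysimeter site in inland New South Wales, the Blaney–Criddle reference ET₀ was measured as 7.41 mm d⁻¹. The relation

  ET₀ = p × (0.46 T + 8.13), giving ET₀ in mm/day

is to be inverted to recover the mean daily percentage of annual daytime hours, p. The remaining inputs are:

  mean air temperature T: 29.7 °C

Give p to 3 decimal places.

0.340

p = ET₀ / (0.46 T + 8.13) = 7.41 / (0.46 × 29.7 + 8.13) = 7.41 / 21.792 = 0.3400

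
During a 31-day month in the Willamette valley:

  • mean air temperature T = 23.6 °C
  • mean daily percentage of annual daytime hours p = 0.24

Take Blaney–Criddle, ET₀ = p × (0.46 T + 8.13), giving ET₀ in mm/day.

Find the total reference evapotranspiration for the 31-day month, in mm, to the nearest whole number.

ET₀ = 0.24 × (0.46 × 23.6 + 8.13) = 0.24 × 18.986 = 4.5566 mm/d
Monthly total = 4.5566 × 31 = 141.255 mm

141 mm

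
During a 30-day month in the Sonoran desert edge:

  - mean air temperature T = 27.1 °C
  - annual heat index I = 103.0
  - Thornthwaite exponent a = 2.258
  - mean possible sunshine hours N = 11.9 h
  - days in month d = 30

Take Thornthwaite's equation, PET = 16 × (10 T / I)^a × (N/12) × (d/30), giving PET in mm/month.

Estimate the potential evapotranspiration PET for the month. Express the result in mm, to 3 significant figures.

141 mm

10T/I = 10 × 27.1 / 103.0 = 2.6311
(10T/I)^a = 2.6311^2.258 = 8.8853
Uncorrected PET = 16 × 8.8853 = 142.165 mm
Correction = (N/12)(d/30) = (11.9/12)(30/30) = 0.9917
PET = 142.165 × 0.9917 = 140.985 mm/month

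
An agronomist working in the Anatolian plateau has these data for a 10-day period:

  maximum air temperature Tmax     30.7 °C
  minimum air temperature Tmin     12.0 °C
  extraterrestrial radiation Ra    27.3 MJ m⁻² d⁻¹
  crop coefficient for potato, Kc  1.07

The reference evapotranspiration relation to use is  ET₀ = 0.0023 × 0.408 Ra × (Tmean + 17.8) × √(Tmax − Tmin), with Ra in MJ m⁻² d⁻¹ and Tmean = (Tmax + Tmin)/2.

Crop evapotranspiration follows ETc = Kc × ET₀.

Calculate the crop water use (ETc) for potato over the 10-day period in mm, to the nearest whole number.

46 mm

Tmean = (30.7 + 12.0)/2 = 21.35 °C
0.408 Ra = 0.408 × 27.3 = 11.1384 mm/d equivalent
ET₀ = 0.0023 × 11.1384 × (21.35 + 17.8) × √18.7 = 0.0023 × 11.1384 × 39.15 × 4.3243 = 4.3371 mm/d
ETc = Kc × ET₀ = 1.07 × 4.3371 = 4.6407 mm/d
Over 10 days: 4.6407 × 10 = 46.407 mm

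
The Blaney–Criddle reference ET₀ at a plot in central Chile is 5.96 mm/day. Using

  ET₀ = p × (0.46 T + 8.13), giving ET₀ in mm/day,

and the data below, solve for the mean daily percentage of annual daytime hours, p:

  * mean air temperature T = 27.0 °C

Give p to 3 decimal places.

p = ET₀ / (0.46 T + 8.13) = 5.96 / (0.46 × 27.0 + 8.13) = 5.96 / 20.550 = 0.2900

0.290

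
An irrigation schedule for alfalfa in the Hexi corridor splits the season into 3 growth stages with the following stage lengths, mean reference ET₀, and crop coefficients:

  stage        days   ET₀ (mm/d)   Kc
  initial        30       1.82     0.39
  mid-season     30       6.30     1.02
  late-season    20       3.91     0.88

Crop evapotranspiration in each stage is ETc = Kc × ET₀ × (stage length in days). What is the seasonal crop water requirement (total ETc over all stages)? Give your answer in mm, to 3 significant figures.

initial: 0.39 × 1.82 × 30 = 21.29 mm
mid-season: 1.02 × 6.30 × 30 = 192.78 mm
late-season: 0.88 × 3.91 × 20 = 68.82 mm
Seasonal total = 282.89 mm

283 mm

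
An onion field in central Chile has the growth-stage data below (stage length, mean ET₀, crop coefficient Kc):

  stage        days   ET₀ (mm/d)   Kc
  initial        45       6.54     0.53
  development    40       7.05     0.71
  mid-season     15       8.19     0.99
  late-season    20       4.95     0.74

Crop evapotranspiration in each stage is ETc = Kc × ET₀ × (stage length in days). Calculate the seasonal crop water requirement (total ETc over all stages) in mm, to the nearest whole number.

initial: 0.53 × 6.54 × 45 = 155.98 mm
development: 0.71 × 7.05 × 40 = 200.22 mm
mid-season: 0.99 × 8.19 × 15 = 121.62 mm
late-season: 0.74 × 4.95 × 20 = 73.26 mm
Seasonal total = 551.08 mm

551 mm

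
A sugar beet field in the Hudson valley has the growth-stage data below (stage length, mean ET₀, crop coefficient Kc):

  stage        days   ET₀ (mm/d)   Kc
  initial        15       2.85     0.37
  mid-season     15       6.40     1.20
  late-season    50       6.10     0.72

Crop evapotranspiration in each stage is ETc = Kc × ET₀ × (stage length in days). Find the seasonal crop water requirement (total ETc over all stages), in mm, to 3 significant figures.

initial: 0.37 × 2.85 × 15 = 15.82 mm
mid-season: 1.20 × 6.40 × 15 = 115.20 mm
late-season: 0.72 × 6.10 × 50 = 219.60 mm
Seasonal total = 350.62 mm

351 mm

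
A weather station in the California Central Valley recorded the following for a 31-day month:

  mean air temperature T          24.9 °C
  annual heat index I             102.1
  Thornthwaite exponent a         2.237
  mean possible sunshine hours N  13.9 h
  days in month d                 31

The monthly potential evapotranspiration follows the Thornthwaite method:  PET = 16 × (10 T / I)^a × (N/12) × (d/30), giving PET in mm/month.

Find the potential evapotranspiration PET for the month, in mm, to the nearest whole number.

10T/I = 10 × 24.9 / 102.1 = 2.4388
(10T/I)^a = 2.4388^2.237 = 7.3471
Uncorrected PET = 16 × 7.3471 = 117.554 mm
Correction = (N/12)(d/30) = (13.9/12)(31/30) = 1.1969
PET = 117.554 × 1.1969 = 140.700 mm/month

141 mm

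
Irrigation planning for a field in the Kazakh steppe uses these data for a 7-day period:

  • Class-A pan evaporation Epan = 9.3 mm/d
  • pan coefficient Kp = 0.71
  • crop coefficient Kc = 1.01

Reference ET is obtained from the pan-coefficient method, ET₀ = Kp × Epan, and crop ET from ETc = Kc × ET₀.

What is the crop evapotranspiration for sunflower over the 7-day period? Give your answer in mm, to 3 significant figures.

ET₀ = 0.71 × 9.3 = 6.6030 mm/d
ETc = Kc × ET₀ = 1.01 × 6.6030 = 6.6690 mm/d
Over 7 days: 6.6690 × 7 = 46.683 mm

46.7 mm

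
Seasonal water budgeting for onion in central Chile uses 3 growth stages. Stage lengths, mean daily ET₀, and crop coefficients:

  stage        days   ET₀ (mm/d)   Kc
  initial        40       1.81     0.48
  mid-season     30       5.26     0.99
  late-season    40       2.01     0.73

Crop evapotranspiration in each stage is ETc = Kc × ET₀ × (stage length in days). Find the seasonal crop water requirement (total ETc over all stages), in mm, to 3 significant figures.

initial: 0.48 × 1.81 × 40 = 34.75 mm
mid-season: 0.99 × 5.26 × 30 = 156.22 mm
late-season: 0.73 × 2.01 × 40 = 58.69 mm
Seasonal total = 249.66 mm

250 mm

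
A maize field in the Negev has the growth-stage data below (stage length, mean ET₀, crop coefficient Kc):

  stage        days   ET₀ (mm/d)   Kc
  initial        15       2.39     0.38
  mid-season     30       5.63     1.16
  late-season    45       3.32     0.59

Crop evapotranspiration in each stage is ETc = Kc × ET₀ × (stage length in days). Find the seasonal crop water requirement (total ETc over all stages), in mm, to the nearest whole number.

298 mm

initial: 0.38 × 2.39 × 15 = 13.62 mm
mid-season: 1.16 × 5.63 × 30 = 195.92 mm
late-season: 0.59 × 3.32 × 45 = 88.15 mm
Seasonal total = 297.69 mm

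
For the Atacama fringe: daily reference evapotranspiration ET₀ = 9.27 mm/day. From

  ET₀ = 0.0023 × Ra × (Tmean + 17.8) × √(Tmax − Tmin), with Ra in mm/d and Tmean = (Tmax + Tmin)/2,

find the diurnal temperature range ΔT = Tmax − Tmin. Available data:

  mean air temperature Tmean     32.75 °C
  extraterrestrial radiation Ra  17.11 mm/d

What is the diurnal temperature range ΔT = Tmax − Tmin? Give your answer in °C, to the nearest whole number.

√ΔT = ET₀ / [0.0023 × Ra × (Tmean+17.8)] = 9.27 / (0.0023 × 17.11 × 50.55) = 4.6599
ΔT = 4.6599² = 21.715 °C

22 °C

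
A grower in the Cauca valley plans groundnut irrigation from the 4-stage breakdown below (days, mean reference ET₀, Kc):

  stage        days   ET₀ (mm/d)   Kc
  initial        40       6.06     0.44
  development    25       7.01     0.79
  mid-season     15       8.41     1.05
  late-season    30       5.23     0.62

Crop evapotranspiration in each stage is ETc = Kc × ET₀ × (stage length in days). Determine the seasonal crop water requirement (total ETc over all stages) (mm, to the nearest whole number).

475 mm

initial: 0.44 × 6.06 × 40 = 106.66 mm
development: 0.79 × 7.01 × 25 = 138.45 mm
mid-season: 1.05 × 8.41 × 15 = 132.46 mm
late-season: 0.62 × 5.23 × 30 = 97.28 mm
Seasonal total = 474.85 mm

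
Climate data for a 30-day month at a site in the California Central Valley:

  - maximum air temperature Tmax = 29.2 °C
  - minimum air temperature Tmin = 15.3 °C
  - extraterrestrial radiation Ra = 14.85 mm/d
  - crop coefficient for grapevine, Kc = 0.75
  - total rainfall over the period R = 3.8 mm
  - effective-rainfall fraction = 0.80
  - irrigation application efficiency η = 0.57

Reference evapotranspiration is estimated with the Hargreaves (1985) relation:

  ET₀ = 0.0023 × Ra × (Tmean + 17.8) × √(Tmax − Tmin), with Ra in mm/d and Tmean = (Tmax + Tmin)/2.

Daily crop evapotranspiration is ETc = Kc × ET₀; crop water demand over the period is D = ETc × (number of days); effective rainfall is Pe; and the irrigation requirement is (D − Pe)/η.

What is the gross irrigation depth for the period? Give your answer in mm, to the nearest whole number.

Tmean = (29.2 + 15.3)/2 = 22.25 °C
ET₀ = 0.0023 × 14.85 × (22.25 + 17.8) × √13.9 = 0.0023 × 14.85 × 40.05 × 3.7283 = 5.1000 mm/d
ETc = Kc × ET₀ = 0.75 × 5.1000 = 3.8250 mm/d
Crop demand D = ETc × 30 d = 3.8250 × 30 = 114.750 mm
Pe = 0.80 × 3.8 = 3.040 mm
D − Pe = 114.750 − 3.040 = 111.710 mm
Gross irrigation = 111.710 / 0.57 = 195.982 mm

196 mm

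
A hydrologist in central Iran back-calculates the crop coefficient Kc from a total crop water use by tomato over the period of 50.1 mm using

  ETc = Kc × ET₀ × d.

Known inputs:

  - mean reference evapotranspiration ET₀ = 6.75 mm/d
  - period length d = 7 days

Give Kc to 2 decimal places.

1.06

ETc = Kc × ET₀ × d  ⇒  Kc = ETc / (ET₀ × d)
Kc = 50.1 / (6.75 × 7) = 50.1 / 47.25 = 1.0603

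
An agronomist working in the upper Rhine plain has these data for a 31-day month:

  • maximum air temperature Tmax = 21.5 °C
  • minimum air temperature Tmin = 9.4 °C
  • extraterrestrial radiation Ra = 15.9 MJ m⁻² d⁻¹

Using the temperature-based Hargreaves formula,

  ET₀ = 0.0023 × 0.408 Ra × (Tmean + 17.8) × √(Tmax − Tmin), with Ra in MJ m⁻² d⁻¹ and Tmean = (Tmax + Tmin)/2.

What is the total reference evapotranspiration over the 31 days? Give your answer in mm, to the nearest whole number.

53 mm

Tmean = (21.5 + 9.4)/2 = 15.45 °C
0.408 Ra = 0.408 × 15.9 = 6.4872 mm/d equivalent
ET₀ = 0.0023 × 6.4872 × (15.45 + 17.8) × √12.1 = 0.0023 × 6.4872 × 33.25 × 3.4785 = 1.7257 mm/d
Over 31 days: 1.7257 × 31 = 53.497 mm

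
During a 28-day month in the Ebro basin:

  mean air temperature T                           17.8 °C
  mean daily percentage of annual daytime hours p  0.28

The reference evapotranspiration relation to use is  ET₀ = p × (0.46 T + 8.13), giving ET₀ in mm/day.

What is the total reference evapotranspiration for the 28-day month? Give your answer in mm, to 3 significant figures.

128 mm

ET₀ = 0.28 × (0.46 × 17.8 + 8.13) = 0.28 × 16.318 = 4.5690 mm/d
Monthly total = 4.5690 × 28 = 127.932 mm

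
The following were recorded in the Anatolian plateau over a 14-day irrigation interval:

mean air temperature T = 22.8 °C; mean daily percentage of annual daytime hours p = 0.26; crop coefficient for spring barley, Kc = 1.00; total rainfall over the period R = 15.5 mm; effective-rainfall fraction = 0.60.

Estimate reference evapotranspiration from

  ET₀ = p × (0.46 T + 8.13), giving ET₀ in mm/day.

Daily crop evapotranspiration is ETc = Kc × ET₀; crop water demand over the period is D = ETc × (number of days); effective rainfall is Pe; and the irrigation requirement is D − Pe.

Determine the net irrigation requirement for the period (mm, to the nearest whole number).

58 mm

ET₀ = 0.26 × (0.46 × 22.8 + 8.13) = 0.26 × 18.618 = 4.8407 mm/d
ETc = Kc × ET₀ = 1.00 × 4.8407 = 4.8407 mm/d
Crop demand D = ETc × 14 d = 4.8407 × 14 = 67.770 mm
Pe = 0.60 × 15.5 = 9.300 mm
D − Pe = 67.770 − 9.300 = 58.470 mm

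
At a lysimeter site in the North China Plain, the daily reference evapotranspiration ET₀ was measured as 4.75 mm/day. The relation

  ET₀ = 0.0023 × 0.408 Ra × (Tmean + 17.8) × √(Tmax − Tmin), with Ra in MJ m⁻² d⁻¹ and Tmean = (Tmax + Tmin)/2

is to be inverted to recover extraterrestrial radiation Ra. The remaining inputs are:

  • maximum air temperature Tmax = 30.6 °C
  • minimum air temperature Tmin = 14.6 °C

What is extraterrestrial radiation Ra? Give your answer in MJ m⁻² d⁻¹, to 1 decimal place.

Tmean = (30.6+14.6)/2 = 22.60 °C; ΔT = 16.0
Ra = ET₀ / [0.0023 × 0.408 × (Tmean+17.8) × √ΔT]
   = 4.75 / (0.0023 × 0.408 × 40.40 × 4.0000) = 31.323 MJ m⁻² d⁻¹

31.3 MJ m⁻² d⁻¹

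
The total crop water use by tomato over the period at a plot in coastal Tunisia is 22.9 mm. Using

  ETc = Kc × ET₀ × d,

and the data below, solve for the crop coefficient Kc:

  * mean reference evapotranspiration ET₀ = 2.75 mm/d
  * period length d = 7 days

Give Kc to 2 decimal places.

ETc = Kc × ET₀ × d  ⇒  Kc = ETc / (ET₀ × d)
Kc = 22.9 / (2.75 × 7) = 22.9 / 19.25 = 1.1896

1.19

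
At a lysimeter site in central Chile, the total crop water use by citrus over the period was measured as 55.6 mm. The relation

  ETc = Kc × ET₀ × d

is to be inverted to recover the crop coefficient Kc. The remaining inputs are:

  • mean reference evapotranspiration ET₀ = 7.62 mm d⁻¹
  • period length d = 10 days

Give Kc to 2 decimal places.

0.73

ETc = Kc × ET₀ × d  ⇒  Kc = ETc / (ET₀ × d)
Kc = 55.6 / (7.62 × 10) = 55.6 / 76.20 = 0.7297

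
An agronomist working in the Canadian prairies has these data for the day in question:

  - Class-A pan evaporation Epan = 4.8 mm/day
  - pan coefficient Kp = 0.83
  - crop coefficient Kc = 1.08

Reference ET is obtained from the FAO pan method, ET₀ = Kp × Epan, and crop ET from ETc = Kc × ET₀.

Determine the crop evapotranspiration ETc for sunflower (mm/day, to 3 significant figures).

4.30 mm/day

ET₀ = 0.83 × 4.8 = 3.9840 mm/d
ETc = Kc × ET₀ = 1.08 × 3.9840 = 4.3027 mm/d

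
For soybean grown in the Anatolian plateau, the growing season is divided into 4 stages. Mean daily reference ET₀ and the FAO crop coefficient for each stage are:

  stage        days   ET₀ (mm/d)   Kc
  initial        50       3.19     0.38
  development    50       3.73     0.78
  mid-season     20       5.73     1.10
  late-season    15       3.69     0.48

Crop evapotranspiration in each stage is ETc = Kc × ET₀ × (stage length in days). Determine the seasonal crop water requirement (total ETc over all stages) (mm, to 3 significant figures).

initial: 0.38 × 3.19 × 50 = 60.61 mm
development: 0.78 × 3.73 × 50 = 145.47 mm
mid-season: 1.10 × 5.73 × 20 = 126.06 mm
late-season: 0.48 × 3.69 × 15 = 26.57 mm
Seasonal total = 358.71 mm

359 mm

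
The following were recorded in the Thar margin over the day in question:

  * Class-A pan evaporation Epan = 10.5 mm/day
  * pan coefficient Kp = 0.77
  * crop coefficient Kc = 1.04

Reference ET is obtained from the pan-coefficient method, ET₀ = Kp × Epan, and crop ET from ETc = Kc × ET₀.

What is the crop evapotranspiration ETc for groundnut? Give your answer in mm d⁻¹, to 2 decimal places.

ET₀ = 0.77 × 10.5 = 8.0850 mm/d
ETc = Kc × ET₀ = 1.04 × 8.0850 = 8.4084 mm/d

8.41 mm d⁻¹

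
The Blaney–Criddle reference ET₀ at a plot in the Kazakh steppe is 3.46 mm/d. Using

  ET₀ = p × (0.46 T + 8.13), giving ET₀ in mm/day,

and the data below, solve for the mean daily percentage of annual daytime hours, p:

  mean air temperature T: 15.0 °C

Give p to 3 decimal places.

p = ET₀ / (0.46 T + 8.13) = 3.46 / (0.46 × 15.0 + 8.13) = 3.46 / 15.030 = 0.2302

0.230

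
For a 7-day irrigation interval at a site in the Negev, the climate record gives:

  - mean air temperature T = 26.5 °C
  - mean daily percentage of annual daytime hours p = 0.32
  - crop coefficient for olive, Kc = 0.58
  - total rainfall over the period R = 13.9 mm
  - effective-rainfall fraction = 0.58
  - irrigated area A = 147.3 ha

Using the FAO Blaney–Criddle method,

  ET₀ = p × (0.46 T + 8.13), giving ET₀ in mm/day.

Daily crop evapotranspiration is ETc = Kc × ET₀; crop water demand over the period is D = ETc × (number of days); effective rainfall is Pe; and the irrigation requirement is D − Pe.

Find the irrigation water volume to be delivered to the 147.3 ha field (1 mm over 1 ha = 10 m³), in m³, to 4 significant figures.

27010 m³

ET₀ = 0.32 × (0.46 × 26.5 + 8.13) = 0.32 × 20.320 = 6.5024 mm/d
ETc = Kc × ET₀ = 0.58 × 6.5024 = 3.7714 mm/d
Crop demand D = ETc × 7 d = 3.7714 × 7 = 26.400 mm
Pe = 0.58 × 13.9 = 8.062 mm
D − Pe = 26.400 − 8.062 = 18.338 mm
Volume = 18.338 mm × 147.3 ha × 10 = 27011.9 m³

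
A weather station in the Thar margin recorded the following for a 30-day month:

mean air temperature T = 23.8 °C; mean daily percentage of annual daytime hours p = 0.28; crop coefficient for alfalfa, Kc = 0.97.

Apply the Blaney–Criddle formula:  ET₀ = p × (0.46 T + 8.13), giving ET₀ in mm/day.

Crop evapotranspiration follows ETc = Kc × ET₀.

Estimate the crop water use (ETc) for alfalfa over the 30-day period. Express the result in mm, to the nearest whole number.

155 mm

ET₀ = 0.28 × (0.46 × 23.8 + 8.13) = 0.28 × 19.078 = 5.3418 mm/d
ETc = Kc × ET₀ = 0.97 × 5.3418 = 5.1815 mm/d
Over 30 days: 5.1815 × 30 = 155.445 mm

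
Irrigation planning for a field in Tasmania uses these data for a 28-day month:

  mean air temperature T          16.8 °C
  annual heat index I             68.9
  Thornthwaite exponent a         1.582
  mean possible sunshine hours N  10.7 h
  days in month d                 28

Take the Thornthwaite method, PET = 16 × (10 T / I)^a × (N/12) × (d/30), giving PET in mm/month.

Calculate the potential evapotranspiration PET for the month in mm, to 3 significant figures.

54.5 mm

10T/I = 10 × 16.8 / 68.9 = 2.4383
(10T/I)^a = 2.4383^1.582 = 4.0961
Uncorrected PET = 16 × 4.0961 = 65.538 mm
Correction = (N/12)(d/30) = (10.7/12)(28/30) = 0.8322
PET = 65.538 × 0.8322 = 54.541 mm/month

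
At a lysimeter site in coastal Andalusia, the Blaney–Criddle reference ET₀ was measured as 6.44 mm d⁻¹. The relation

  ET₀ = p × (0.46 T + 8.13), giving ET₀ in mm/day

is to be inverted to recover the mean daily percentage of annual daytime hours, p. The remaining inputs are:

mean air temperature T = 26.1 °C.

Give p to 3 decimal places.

0.320

p = ET₀ / (0.46 T + 8.13) = 6.44 / (0.46 × 26.1 + 8.13) = 6.44 / 20.136 = 0.3198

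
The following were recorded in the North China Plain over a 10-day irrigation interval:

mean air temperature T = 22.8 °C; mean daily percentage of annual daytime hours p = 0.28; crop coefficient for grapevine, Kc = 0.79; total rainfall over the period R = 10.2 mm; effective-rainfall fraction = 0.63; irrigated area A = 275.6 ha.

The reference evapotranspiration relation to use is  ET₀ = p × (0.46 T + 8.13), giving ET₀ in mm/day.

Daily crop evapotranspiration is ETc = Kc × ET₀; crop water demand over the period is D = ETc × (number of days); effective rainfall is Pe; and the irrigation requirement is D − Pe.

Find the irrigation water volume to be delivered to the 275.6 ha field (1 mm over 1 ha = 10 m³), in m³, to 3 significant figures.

ET₀ = 0.28 × (0.46 × 22.8 + 8.13) = 0.28 × 18.618 = 5.2130 mm/d
ETc = Kc × ET₀ = 0.79 × 5.2130 = 4.1183 mm/d
Crop demand D = ETc × 10 d = 4.1183 × 10 = 41.183 mm
Pe = 0.63 × 10.2 = 6.426 mm
D − Pe = 41.183 − 6.426 = 34.757 mm
Volume = 34.757 mm × 275.6 ha × 10 = 95790.3 m³

95800 m³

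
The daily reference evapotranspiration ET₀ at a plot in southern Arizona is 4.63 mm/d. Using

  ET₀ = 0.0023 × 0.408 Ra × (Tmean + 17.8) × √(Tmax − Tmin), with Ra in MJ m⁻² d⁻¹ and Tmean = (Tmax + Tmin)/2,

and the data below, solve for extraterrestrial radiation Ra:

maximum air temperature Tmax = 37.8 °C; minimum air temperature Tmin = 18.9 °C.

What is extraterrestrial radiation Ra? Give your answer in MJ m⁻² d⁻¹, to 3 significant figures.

24.6 MJ m⁻² d⁻¹

Tmean = (37.8+18.9)/2 = 28.35 °C; ΔT = 18.9
Ra = ET₀ / [0.0023 × 0.408 × (Tmean+17.8) × √ΔT]
   = 4.63 / (0.0023 × 0.408 × 46.15 × 4.3474) = 24.592 MJ m⁻² d⁻¹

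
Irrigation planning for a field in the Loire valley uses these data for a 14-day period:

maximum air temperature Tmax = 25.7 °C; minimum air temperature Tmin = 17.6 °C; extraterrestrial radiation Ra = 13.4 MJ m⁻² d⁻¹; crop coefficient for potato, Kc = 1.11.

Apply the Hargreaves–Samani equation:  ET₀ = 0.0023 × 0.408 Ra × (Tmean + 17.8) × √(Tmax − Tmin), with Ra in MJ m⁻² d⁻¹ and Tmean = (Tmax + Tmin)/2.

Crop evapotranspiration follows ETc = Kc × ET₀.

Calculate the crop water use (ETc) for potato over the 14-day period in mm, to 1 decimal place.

Tmean = (25.7 + 17.6)/2 = 21.65 °C
0.408 Ra = 0.408 × 13.4 = 5.4672 mm/d equivalent
ET₀ = 0.0023 × 5.4672 × (21.65 + 17.8) × √8.1 = 0.0023 × 5.4672 × 39.45 × 2.8460 = 1.4118 mm/d
ETc = Kc × ET₀ = 1.11 × 1.4118 = 1.5671 mm/d
Over 14 days: 1.5671 × 14 = 21.939 mm

21.9 mm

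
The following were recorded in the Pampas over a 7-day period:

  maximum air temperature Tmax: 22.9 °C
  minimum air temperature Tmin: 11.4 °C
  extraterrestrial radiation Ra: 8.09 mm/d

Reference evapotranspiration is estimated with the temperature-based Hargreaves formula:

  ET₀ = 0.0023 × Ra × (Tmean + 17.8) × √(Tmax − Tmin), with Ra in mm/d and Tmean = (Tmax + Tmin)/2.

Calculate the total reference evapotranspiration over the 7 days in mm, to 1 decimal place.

15.4 mm

Tmean = (22.9 + 11.4)/2 = 17.15 °C
ET₀ = 0.0023 × 8.09 × (17.15 + 17.8) × √11.5 = 0.0023 × 8.09 × 34.95 × 3.3912 = 2.2053 mm/d
Over 7 days: 2.2053 × 7 = 15.437 mm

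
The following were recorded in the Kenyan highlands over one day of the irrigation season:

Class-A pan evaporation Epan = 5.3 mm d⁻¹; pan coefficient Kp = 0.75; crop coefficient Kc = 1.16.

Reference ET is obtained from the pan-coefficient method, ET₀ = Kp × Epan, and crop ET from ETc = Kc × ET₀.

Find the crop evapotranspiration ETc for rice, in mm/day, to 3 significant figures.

4.61 mm/day

ET₀ = 0.75 × 5.3 = 3.9750 mm/d
ETc = Kc × ET₀ = 1.16 × 3.9750 = 4.6110 mm/d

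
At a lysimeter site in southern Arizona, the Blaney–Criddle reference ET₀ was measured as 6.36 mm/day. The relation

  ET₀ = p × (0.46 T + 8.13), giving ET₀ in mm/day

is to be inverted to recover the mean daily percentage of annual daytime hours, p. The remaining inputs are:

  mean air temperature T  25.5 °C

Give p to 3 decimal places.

0.320

p = ET₀ / (0.46 T + 8.13) = 6.36 / (0.46 × 25.5 + 8.13) = 6.36 / 19.860 = 0.3202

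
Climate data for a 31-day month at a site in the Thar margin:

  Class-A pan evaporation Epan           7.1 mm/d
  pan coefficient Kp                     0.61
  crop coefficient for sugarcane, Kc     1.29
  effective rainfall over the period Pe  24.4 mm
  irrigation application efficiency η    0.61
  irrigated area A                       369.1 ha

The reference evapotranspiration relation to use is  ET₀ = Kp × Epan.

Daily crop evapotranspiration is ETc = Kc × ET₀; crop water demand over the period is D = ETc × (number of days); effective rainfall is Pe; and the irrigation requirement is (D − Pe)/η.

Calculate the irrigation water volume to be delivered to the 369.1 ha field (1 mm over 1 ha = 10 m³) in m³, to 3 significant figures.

ET₀ = 0.61 × 7.1 = 4.3310 mm/d
ETc = Kc × ET₀ = 1.29 × 4.3310 = 5.5870 mm/d
Crop demand D = ETc × 31 d = 5.5870 × 31 = 173.197 mm
D − Pe = 173.197 − 24.4 = 148.797 mm
Gross irrigation = 148.797 / 0.61 = 243.930 mm
Volume = 243.930 mm × 369.1 ha × 10 = 900345.6 m³

900000 m³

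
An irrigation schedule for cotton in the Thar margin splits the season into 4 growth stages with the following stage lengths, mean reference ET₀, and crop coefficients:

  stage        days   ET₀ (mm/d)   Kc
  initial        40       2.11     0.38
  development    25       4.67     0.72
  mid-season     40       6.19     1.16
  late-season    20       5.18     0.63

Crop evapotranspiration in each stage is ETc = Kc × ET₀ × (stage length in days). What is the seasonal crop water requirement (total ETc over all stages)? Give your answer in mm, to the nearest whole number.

469 mm

initial: 0.38 × 2.11 × 40 = 32.07 mm
development: 0.72 × 4.67 × 25 = 84.06 mm
mid-season: 1.16 × 6.19 × 40 = 287.22 mm
late-season: 0.63 × 5.18 × 20 = 65.27 mm
Seasonal total = 468.62 mm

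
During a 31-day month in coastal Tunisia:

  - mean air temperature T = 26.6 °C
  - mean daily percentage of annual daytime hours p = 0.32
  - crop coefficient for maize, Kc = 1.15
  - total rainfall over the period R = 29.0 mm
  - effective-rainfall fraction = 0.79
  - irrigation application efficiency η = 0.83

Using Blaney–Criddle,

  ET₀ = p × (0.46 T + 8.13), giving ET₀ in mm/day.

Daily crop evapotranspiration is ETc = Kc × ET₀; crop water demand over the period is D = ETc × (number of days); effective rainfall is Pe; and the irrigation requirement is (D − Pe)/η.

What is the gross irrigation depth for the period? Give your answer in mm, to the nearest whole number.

ET₀ = 0.32 × (0.46 × 26.6 + 8.13) = 0.32 × 20.366 = 6.5171 mm/d
ETc = Kc × ET₀ = 1.15 × 6.5171 = 7.4947 mm/d
Crop demand D = ETc × 31 d = 7.4947 × 31 = 232.336 mm
Pe = 0.79 × 29.0 = 22.910 mm
D − Pe = 232.336 − 22.910 = 209.426 mm
Gross irrigation = 209.426 / 0.83 = 252.320 mm

252 mm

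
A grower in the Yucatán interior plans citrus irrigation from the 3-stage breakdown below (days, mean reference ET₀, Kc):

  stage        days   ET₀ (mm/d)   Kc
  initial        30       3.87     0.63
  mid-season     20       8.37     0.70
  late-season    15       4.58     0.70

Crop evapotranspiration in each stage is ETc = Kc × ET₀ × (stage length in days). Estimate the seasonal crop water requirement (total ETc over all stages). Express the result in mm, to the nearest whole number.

initial: 0.63 × 3.87 × 30 = 73.14 mm
mid-season: 0.70 × 8.37 × 20 = 117.18 mm
late-season: 0.70 × 4.58 × 15 = 48.09 mm
Seasonal total = 238.41 mm

238 mm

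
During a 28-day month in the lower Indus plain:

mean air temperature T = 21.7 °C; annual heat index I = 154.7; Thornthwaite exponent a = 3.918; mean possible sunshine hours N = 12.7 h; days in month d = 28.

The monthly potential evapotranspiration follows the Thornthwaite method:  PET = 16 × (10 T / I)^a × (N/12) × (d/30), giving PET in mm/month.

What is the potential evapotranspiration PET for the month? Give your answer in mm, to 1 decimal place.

59.5 mm

10T/I = 10 × 21.7 / 154.7 = 1.4027
(10T/I)^a = 1.4027^3.918 = 3.7654
Uncorrected PET = 16 × 3.7654 = 60.246 mm
Correction = (N/12)(d/30) = (12.7/12)(28/30) = 0.9878
PET = 60.246 × 0.9878 = 59.511 mm/month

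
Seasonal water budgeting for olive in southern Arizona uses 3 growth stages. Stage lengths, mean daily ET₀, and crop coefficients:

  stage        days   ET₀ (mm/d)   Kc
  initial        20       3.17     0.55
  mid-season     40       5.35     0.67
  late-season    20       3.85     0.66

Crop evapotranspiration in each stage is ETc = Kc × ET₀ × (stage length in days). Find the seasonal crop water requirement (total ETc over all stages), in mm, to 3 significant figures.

229 mm

initial: 0.55 × 3.17 × 20 = 34.87 mm
mid-season: 0.67 × 5.35 × 40 = 143.38 mm
late-season: 0.66 × 3.85 × 20 = 50.82 mm
Seasonal total = 229.07 mm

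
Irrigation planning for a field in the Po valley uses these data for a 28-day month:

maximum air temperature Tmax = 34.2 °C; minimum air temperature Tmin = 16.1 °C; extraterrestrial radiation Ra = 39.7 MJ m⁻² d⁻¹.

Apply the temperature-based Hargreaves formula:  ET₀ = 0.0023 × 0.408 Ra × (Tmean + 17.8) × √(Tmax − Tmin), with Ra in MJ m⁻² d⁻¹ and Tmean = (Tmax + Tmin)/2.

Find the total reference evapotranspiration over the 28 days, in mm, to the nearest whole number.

191 mm

Tmean = (34.2 + 16.1)/2 = 25.15 °C
0.408 Ra = 0.408 × 39.7 = 16.1976 mm/d equivalent
ET₀ = 0.0023 × 16.1976 × (25.15 + 17.8) × √18.1 = 0.0023 × 16.1976 × 42.95 × 4.2544 = 6.8074 mm/d
Over 28 days: 6.8074 × 28 = 190.607 mm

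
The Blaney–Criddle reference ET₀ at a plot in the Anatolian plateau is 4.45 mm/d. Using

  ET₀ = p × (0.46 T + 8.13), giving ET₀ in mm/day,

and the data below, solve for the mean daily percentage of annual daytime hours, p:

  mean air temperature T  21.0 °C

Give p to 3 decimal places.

0.250

p = ET₀ / (0.46 T + 8.13) = 4.45 / (0.46 × 21.0 + 8.13) = 4.45 / 17.790 = 0.2501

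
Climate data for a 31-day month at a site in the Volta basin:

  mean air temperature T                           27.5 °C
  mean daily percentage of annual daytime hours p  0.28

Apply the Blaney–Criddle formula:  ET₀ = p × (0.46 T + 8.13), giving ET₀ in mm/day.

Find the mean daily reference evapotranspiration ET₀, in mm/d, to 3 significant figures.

5.82 mm/d

ET₀ = 0.28 × (0.46 × 27.5 + 8.13) = 0.28 × 20.780 = 5.8184 mm/d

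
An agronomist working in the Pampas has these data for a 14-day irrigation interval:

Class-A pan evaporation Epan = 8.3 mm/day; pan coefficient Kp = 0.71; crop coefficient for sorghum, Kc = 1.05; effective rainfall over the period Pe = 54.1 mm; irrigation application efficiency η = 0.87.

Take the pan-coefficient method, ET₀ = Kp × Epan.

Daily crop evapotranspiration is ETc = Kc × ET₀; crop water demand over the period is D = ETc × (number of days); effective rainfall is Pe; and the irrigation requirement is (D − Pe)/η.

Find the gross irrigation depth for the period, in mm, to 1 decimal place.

37.4 mm

ET₀ = 0.71 × 8.3 = 5.8930 mm/d
ETc = Kc × ET₀ = 1.05 × 5.8930 = 6.1877 mm/d
Crop demand D = ETc × 14 d = 6.1877 × 14 = 86.628 mm
D − Pe = 86.628 − 54.1 = 32.528 mm
Gross irrigation = 32.528 / 0.87 = 37.389 mm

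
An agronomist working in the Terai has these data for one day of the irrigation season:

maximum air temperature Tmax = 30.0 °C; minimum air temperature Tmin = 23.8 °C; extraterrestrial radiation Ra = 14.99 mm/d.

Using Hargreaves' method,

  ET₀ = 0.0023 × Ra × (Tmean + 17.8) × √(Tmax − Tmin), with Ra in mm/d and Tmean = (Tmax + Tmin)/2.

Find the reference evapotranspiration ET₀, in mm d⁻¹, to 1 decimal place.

Tmean = (30.0 + 23.8)/2 = 26.90 °C
ET₀ = 0.0023 × 14.99 × (26.90 + 17.8) × √6.2 = 0.0023 × 14.99 × 44.70 × 2.4900 = 3.8374 mm/d

3.8 mm d⁻¹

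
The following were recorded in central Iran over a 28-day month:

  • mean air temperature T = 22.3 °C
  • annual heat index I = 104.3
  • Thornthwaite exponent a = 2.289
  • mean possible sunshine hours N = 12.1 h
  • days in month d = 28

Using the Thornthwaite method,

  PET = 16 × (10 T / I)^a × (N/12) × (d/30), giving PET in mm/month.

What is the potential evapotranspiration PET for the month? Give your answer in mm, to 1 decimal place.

85.7 mm

10T/I = 10 × 22.3 / 104.3 = 2.1381
(10T/I)^a = 2.1381^2.289 = 5.6942
Uncorrected PET = 16 × 5.6942 = 91.107 mm
Correction = (N/12)(d/30) = (12.1/12)(28/30) = 0.9411
PET = 91.107 × 0.9411 = 85.741 mm/month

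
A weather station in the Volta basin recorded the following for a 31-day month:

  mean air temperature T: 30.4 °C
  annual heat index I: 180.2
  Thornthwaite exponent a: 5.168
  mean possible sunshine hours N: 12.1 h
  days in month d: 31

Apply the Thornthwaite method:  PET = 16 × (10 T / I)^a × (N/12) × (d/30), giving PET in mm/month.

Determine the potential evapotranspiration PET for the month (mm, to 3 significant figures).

249 mm

10T/I = 10 × 30.4 / 180.2 = 1.6870
(10T/I)^a = 1.6870^5.168 = 14.9187
Uncorrected PET = 16 × 14.9187 = 238.699 mm
Correction = (N/12)(d/30) = (12.1/12)(31/30) = 1.0419
PET = 238.699 × 1.0419 = 248.700 mm/month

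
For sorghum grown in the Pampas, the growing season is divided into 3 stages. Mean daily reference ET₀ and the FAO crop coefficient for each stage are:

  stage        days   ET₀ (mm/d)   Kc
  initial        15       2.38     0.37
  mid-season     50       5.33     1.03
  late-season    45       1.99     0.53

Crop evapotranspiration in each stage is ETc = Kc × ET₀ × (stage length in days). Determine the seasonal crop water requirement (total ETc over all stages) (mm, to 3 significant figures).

initial: 0.37 × 2.38 × 15 = 13.21 mm
mid-season: 1.03 × 5.33 × 50 = 274.50 mm
late-season: 0.53 × 1.99 × 45 = 47.46 mm
Seasonal total = 335.17 mm

335 mm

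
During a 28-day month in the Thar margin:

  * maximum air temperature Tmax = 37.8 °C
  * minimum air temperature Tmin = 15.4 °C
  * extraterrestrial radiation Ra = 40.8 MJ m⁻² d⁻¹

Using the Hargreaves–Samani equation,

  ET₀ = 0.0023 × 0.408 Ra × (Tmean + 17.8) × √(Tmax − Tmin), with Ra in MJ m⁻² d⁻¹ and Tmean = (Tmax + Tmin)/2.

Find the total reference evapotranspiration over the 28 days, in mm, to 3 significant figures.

225 mm

Tmean = (37.8 + 15.4)/2 = 26.60 °C
0.408 Ra = 0.408 × 40.8 = 16.6464 mm/d equivalent
ET₀ = 0.0023 × 16.6464 × (26.60 + 17.8) × √22.4 = 0.0023 × 16.6464 × 44.40 × 4.7329 = 8.0456 mm/d
Over 28 days: 8.0456 × 28 = 225.277 mm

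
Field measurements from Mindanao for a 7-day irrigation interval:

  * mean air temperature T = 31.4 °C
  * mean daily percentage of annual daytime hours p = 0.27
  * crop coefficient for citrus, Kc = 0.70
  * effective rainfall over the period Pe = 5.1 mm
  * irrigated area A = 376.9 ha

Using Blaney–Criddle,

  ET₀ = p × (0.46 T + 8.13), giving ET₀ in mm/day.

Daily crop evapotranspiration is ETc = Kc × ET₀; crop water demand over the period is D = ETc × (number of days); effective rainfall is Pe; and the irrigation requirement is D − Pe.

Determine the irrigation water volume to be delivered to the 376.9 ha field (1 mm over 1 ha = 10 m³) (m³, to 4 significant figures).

ET₀ = 0.27 × (0.46 × 31.4 + 8.13) = 0.27 × 22.574 = 6.0950 mm/d
ETc = Kc × ET₀ = 0.70 × 6.0950 = 4.2665 mm/d
Crop demand D = ETc × 7 d = 4.2665 × 7 = 29.866 mm
D − Pe = 29.866 − 5.1 = 24.766 mm
Volume = 24.766 mm × 376.9 ha × 10 = 93343.1 m³

93340 m³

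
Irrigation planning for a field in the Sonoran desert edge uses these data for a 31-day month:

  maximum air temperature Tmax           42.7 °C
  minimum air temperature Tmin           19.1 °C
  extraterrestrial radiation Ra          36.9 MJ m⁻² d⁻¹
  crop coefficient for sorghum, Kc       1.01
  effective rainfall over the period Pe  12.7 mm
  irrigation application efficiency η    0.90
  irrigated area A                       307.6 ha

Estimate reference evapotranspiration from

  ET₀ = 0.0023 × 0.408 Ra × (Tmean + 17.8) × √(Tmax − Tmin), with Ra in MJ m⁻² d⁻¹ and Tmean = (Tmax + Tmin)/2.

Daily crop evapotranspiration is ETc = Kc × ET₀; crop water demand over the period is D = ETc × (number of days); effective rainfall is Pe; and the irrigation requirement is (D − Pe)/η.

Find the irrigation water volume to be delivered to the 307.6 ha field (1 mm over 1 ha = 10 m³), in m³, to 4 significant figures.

833200 m³

Tmean = (42.7 + 19.1)/2 = 30.90 °C
0.408 Ra = 0.408 × 36.9 = 15.0552 mm/d equivalent
ET₀ = 0.0023 × 15.0552 × (30.90 + 17.8) × √23.6 = 0.0023 × 15.0552 × 48.70 × 4.8580 = 8.1922 mm/d
ETc = Kc × ET₀ = 1.01 × 8.1922 = 8.2741 mm/d
Crop demand D = ETc × 31 d = 8.2741 × 31 = 256.497 mm
D − Pe = 256.497 − 12.7 = 243.797 mm
Gross irrigation = 243.797 / 0.90 = 270.886 mm
Volume = 270.886 mm × 307.6 ha × 10 = 833245.3 m³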